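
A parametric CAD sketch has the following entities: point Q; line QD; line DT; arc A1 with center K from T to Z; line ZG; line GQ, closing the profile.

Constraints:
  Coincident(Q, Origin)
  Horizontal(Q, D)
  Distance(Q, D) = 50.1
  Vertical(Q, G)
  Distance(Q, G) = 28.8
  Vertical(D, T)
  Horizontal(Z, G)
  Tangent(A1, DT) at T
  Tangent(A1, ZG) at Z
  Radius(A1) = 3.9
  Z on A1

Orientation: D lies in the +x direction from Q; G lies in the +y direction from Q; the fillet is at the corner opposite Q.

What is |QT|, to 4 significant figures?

55.95

The virtual corner opposite Q is at (50.10, 28.80). A1 meets DT tangentially, so KT is at right angles to DT and tangency of A1 to ZG means the radius KZ is perpendicular to ZG, with radius 3.9, so the center K sits 3.9 in from both sides at K = (46.20, 24.90). That places the tangent points at T = (50.10, 24.90) on DT and Z = (46.20, 28.80) on ZG. Then |QT| = |T − Q| = 55.95.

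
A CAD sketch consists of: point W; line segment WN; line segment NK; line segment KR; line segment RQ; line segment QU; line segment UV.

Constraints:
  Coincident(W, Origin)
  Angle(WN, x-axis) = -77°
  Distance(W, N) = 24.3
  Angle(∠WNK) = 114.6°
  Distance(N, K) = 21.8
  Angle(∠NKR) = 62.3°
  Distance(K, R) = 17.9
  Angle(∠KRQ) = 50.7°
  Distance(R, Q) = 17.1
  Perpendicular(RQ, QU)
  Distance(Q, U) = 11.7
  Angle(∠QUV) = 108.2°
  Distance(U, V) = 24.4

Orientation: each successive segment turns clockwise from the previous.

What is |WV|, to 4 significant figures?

44.52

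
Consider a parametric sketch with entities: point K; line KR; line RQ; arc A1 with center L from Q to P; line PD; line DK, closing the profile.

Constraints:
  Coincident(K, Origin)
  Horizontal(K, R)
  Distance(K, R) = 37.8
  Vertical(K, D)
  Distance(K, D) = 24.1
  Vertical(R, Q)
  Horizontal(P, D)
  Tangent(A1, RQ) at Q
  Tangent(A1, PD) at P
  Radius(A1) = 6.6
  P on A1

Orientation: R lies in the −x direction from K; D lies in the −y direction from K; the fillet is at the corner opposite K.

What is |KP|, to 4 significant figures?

39.42

K is at the origin; K and R share the same y with |KR| = 37.8 and R on the −x side, so R = (-37.80, 0.000). KD is vertical with |KD| = 24.1 and D on the −y side, so D = (0.000, -24.10). The virtual corner opposite K is at (-37.80, -24.10). A1 meets RQ tangentially, so LQ is at right angles to RQ and A1 meets PD tangentially, so LP is at right angles to PD, with radius 6.6, so the center L sits 6.6 in from both sides at L = (-31.20, -17.50). That places the tangent points at Q = (-37.80, -17.50) on RQ and P = (-31.20, -24.10) on PD. Then |KP| = |P − K| = 39.42.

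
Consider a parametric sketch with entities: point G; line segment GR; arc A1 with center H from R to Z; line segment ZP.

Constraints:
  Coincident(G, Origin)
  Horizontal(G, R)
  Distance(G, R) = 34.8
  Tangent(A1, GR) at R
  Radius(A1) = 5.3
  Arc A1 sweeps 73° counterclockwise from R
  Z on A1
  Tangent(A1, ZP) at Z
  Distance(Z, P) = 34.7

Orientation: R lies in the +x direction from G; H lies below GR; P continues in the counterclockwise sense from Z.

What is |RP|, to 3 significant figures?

39.9

On A1, R sits at bearing 90° from H; a 73° counterclockwise sweep puts Z at bearing 163°, so Z = H + 5.3·(cos 163°, sin 163°) = (29.7, -3.75). A1 meets ZP tangentially, so HZ is at right angles to ZP, so ZP runs along (−sin 163°, cos 163°); with |ZP| = 34.7, P = (19.6, -36.9). Then |RP| = |P − R| = 39.9.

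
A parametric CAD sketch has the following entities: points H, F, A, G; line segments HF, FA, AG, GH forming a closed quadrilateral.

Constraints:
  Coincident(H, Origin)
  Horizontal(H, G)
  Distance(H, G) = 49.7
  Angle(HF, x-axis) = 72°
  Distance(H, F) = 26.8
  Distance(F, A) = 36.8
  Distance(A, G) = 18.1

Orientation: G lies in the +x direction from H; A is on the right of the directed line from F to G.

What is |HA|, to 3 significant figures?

31.9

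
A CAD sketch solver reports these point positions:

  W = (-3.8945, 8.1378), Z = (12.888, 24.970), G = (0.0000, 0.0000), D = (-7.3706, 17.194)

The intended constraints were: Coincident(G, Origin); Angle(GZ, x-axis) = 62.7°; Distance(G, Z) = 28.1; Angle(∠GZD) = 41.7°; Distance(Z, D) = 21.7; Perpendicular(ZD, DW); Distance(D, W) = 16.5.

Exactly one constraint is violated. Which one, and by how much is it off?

Distance(D, W) = 16.5 — off by 6.80.

G = (0.00, 0.00) ✓; GZ at 62.70° ✓; |GZ| = 28.10 ✓; ∠GZD = 41.70° ✓; |ZD| = 21.70 ✓; ∠(ZD, DW) = 90.00° ✓; |DW| = 9.700 ✗.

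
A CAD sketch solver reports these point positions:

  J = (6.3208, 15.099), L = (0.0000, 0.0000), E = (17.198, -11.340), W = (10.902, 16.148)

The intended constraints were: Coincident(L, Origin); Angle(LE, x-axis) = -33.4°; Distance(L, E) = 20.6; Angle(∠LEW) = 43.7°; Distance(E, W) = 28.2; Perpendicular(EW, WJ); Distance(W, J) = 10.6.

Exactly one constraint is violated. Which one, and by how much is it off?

Distance(W, J) = 10.6 — off by 5.90.

L = (0.00, 0.00) ✓; LE at -33.40° ✓; |LE| = 20.60 ✓; ∠LEW = 43.70° ✓; |EW| = 28.20 ✓; ∠(EW, WJ) = 90.00° ✓; |WJ| = 4.700 ✗.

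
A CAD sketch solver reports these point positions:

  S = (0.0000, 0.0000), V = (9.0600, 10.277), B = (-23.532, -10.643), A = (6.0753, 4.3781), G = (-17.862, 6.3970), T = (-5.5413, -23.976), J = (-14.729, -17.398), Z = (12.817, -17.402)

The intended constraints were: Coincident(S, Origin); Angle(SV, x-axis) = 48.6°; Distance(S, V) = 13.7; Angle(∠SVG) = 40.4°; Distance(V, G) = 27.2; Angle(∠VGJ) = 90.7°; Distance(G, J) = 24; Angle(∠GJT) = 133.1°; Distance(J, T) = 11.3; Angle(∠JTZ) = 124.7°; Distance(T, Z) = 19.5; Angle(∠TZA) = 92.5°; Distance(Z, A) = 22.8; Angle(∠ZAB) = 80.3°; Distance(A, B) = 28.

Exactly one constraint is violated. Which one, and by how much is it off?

Distance(A, B) = 28 — off by 5.20.

S = (0.00, 0.00) ✓; SV at 48.60° ✓; |SV| = 13.70 ✓; ∠SVG = 40.40° ✓; |VG| = 27.20 ✓; ∠VGJ = 90.70° ✓; |GJ| = 24.00 ✓; ∠GJT = 133.1° ✓; |JT| = 11.30 ✓; ∠JTZ = 124.7° ✓; |TZ| = 19.50 ✓; ∠TZA = 92.50° ✓; |ZA| = 22.80 ✓; ∠ZAB = 80.30° ✓; |AB| = 33.20 ✗.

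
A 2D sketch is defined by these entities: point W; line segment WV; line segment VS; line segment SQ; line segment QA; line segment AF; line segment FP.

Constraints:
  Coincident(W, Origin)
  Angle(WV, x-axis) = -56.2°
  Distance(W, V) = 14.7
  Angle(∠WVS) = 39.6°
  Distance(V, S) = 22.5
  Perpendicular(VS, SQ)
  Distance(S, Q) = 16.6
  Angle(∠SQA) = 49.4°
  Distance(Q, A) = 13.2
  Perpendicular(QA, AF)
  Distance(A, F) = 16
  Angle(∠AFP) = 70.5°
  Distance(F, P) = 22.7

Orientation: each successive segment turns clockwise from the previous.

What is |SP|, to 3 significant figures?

19.5

W is at the origin; WV runs at -56.2° with length 14.7, so V = (8.18, -12.2). ∠WVS = 39.6° gives VS at 163° from the x-axis; with |VS| = 22.5, S = (-13.4, -5.79). VS is perpendicular to SQ, so SQ runs at 73.4°; with |SQ| = 16.6, Q = (-8.64, 10.1). ∠SQA = 49.4° gives QA at -57.2° from the x-axis; with |QA| = 13.2, A = (-1.49, -0.975). QA ⟂ AF, so AF runs at -147°; with |AF| = 16.0, F = (-14.9, -9.64). ∠AFP = 70.5° gives FP at 103° from the x-axis; with |FP| = 22.7, P = (-20.2, 12.4). Then |SP| = |P − S| = 19.5.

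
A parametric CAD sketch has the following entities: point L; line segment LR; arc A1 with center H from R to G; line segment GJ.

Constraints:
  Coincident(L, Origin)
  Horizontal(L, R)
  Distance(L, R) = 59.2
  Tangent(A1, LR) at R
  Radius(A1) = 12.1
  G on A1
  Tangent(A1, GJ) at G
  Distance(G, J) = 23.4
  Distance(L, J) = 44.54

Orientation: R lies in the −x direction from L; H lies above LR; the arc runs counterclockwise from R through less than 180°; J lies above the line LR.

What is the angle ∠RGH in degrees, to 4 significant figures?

61.04°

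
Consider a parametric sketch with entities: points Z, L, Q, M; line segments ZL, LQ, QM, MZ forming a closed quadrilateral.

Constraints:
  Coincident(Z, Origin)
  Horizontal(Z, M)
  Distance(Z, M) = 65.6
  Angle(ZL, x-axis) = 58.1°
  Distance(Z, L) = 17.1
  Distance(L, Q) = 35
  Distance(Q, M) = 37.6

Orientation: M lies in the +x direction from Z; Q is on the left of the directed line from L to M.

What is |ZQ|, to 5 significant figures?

50.039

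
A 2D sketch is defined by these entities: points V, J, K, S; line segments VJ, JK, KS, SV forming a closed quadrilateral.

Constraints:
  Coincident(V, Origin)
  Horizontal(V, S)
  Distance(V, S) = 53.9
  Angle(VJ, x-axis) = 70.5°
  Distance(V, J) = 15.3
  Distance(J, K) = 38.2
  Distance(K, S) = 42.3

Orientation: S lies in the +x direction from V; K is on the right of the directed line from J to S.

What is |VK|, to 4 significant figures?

27.92

V is at the origin; VS is horizontal with |VS| = 53.9 and S in +x, so S = (53.9, 0). VJ runs at 70.5° with |VJ| = 15.3, so J = (5.107, 14.42). K is determined by |JK| = 38.2 and |KS| = 42.3 together: it lies at the intersection of circle(J, 38.2) and circle(S, 42.3). With |JS| = 50.88, the foot of the radical line on JS is 22.20 from J and the perpendicular offset is √(38.2² − 22.20²) = 31.09. Taking the right-of-JS solution: K = (17.58, -21.68).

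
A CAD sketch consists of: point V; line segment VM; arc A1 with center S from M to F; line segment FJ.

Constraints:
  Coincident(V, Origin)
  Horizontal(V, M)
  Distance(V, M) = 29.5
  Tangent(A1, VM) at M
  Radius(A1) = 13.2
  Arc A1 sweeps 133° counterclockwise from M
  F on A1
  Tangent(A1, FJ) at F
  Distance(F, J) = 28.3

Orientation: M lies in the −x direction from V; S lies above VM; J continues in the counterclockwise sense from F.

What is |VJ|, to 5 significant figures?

58.076

V is at the origin; V and M share the same y with |VM| = 29.5 and M on the −x side, so M = (-29.500, 0.0000). A1 meets VM tangentially, so SM is at right angles to VM, so S = M + (0, 13.2) = (-29.500, 13.200). On A1, M sits at bearing -90° from S; a 133° counterclockwise sweep puts F at bearing 43°, so F = S + 13.2·(cos 43°, sin 43°) = (-19.846, 22.202). A1 meets FJ tangentially, so SF is at right angles to FJ, so FJ runs along (−sin 43°, cos 43°); with |FJ| = 28.3, J = (-39.147, 42.900). Then |VJ| = |J − V| = 58.076.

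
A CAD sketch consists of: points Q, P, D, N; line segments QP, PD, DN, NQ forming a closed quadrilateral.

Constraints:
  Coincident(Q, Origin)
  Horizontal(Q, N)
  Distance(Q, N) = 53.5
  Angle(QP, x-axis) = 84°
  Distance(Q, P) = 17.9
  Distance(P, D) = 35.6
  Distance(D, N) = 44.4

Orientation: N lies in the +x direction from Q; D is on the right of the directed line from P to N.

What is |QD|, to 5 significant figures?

20.329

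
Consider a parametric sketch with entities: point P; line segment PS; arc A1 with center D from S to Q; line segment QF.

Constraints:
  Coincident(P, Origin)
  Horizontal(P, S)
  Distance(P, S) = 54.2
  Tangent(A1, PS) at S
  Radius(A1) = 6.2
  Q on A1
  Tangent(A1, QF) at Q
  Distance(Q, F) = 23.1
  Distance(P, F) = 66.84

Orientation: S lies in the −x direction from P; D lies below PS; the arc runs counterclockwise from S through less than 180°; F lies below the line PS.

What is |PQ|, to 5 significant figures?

60.727

P is at the origin; PS is horizontal with |PS| = 54.2 and S on the −x side, so S = (-54.200, 0.0000). Since A1 is tangent to PS there, DS ⟂ PS, so D = S + (0, -6.2) = (-54.200, -6.2000). Since DQ ⟂ QF (tangency), |DF| = √(6.2² + 23.1²) = 23.918 regardless of where Q sits on A1. So F lies on both circle(P, 66.84) and circle(D, 23.918); the below-PS intersection is F = (-60.029, -29.396). Q is the foot of the tangent from F: Q = (-60.399, -6.2995).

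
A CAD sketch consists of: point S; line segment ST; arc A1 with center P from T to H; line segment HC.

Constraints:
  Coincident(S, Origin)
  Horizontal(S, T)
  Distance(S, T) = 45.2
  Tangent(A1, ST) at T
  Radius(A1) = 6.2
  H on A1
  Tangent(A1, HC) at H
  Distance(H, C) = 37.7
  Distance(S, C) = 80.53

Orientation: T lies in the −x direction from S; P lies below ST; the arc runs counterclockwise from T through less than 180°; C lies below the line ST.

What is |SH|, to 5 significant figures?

49.965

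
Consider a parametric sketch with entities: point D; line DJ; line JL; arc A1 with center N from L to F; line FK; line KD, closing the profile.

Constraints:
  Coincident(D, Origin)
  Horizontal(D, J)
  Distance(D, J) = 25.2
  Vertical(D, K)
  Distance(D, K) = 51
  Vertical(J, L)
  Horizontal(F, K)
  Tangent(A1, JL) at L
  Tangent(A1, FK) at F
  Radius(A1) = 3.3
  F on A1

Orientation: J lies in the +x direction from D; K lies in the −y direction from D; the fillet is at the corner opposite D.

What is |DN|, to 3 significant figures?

52.5

D is at the origin; D and J share the same y with |DJ| = 25.2 and J on the +x side, so J = (25.2, 0.00). D and K share the same x with |DK| = 51.0 and K on the −y side, so K = (0.00, -51.0). The virtual corner opposite D is at (25.2, -51.0). A1 meets JL tangentially, so NL is at right angles to JL and tangency of A1 to FK means the radius NF is perpendicular to FK, with radius 3.3, so the center N sits 3.3 in from both sides at N = (21.9, -47.7). Then |DN| = |N − D| = 52.5.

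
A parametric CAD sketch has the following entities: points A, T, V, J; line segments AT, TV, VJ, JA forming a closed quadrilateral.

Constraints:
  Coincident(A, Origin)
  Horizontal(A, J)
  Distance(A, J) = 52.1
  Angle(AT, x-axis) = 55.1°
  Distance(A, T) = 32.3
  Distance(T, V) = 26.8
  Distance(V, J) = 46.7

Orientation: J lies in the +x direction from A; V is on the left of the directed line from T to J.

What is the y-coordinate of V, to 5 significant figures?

44.596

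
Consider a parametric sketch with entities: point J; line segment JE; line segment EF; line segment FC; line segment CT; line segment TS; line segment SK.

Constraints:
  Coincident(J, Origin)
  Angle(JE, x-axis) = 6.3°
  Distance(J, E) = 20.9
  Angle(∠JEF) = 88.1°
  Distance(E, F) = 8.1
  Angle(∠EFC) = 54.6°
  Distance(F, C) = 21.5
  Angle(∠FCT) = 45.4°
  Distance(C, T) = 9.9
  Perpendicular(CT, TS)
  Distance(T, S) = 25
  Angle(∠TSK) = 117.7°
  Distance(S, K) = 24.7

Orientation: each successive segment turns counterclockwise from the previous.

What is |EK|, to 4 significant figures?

40.75

CT is perpendicular to TS, so TS runs at 88.20°; with |TS| = 25.0, S = (14.73, 20.16). ∠TSK = 117.7° gives SK at 150.5° from the x-axis; with |SK| = 24.7, K = (-6.769, 32.32). Then |EK| = |K − E| = 40.75.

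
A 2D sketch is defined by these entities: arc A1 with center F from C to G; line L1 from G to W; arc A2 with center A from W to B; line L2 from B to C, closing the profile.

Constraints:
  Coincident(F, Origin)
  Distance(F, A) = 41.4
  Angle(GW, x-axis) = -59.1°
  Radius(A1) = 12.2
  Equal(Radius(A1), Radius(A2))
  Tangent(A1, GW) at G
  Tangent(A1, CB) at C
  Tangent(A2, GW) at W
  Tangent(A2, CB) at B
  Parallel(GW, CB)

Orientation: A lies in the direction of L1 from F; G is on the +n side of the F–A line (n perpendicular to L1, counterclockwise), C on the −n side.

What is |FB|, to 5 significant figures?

43.160

Tangency of A1 to both parallel lines with radius 12.2 puts G and C at F ± 12.2·n: G = (10.468, 6.2652), C = (-10.468, -6.2652). Equal radii place W and B the same way about A: W = A + 12.2·n = (31.729, -29.259), B = A − 12.2·n = (10.792, -41.789). Then |FB| = |B − F| = 43.160.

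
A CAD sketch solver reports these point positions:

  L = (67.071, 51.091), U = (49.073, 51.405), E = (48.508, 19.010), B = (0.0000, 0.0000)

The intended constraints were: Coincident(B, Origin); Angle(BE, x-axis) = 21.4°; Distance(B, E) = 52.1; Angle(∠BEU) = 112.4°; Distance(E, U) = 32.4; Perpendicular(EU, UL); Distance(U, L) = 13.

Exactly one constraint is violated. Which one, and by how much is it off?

Distance(U, L) = 13 — off by 5.00.

B = (0.00, 0.00) ✓; BE at 21.40° ✓; |BE| = 52.10 ✓; ∠BEU = 112.4° ✓; |EU| = 32.40 ✓; ∠(EU, UL) = 90.00° ✓; |UL| = 18.00 ✗.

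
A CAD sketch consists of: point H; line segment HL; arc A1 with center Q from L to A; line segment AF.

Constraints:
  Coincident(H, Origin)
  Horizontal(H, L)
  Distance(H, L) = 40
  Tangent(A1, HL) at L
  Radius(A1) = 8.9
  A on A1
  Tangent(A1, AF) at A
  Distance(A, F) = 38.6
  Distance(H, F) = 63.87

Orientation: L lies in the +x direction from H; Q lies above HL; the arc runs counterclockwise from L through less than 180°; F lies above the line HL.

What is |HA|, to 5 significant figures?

49.874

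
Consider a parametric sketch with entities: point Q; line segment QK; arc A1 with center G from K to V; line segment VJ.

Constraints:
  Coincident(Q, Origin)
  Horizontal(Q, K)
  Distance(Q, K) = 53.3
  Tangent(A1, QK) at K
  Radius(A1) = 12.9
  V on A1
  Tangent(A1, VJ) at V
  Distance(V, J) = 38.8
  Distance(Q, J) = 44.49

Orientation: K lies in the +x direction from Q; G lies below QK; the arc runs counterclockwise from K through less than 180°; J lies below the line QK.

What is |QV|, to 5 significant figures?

42.813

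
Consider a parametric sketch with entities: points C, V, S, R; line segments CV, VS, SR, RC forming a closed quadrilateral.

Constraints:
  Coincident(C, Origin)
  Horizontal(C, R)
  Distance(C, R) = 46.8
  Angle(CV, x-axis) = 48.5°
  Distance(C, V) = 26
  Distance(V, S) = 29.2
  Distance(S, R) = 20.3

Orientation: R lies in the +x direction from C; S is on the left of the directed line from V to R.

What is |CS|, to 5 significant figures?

50.660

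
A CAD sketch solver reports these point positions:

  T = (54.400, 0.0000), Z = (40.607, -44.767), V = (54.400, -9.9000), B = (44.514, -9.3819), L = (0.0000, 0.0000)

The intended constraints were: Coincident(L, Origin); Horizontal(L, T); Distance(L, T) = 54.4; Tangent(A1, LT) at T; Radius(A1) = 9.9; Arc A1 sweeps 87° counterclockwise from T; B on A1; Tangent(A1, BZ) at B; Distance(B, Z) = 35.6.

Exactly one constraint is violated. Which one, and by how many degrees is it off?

Tangent(A1, BZ) at B — off by 3.30°.

L = (0.00, 0.00) ✓; L.y = 0.00, T.y = 0.00 ✓; |LT| = 54.40 ✓; ∠(VT, TL) = 90.00° ✓; |VT| = 9.900 ✓; bearing(V→B) − bearing(V→T) = 87.00° ✓; |VB| = 9.900 ✓; ∠(VB, BZ) = 93.30° ✗; |BZ| = 35.60 ✓.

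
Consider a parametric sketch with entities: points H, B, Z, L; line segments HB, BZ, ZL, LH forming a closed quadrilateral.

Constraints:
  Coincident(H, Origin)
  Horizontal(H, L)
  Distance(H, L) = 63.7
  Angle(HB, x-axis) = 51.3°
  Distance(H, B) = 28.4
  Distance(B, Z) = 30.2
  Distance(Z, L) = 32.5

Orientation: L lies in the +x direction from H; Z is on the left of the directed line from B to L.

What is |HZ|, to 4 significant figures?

55.08

Checks: |BZ| = 30.20 ✓; |ZL| = 32.50 ✓.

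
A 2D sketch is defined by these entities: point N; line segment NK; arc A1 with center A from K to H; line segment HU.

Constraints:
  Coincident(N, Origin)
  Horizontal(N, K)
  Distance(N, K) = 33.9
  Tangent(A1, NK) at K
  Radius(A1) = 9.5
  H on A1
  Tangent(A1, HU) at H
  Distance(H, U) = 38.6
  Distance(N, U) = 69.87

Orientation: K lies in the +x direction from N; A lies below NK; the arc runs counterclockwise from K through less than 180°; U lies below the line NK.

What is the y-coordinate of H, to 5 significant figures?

-16.291

Checks: N.y = 0.00, K.y = 0.00 ✓; |AH| = 9.500 ✓; ∠(AH, HU) = 90.00° ✓; |HU| = 38.60 ✓; |NU| = 69.87 ✓.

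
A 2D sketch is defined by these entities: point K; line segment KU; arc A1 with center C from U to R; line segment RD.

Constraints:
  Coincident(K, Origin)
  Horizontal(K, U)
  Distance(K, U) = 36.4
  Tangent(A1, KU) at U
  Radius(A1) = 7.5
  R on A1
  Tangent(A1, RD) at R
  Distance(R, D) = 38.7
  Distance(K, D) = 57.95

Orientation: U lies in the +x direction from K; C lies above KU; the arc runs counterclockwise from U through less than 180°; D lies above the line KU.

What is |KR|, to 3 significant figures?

44.7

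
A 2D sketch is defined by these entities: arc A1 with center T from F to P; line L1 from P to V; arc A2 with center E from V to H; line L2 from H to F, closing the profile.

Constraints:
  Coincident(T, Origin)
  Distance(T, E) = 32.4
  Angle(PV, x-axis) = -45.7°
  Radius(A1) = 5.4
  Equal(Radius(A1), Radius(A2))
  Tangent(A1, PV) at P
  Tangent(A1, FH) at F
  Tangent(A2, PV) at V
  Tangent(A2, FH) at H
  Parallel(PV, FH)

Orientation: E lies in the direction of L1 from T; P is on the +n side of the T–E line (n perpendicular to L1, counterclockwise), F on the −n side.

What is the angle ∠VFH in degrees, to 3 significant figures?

18.4°

Tangency of A1 to both parallel lines with radius 5.4 puts P and F at T ± 5.4·n: P = (3.86, 3.77), F = (-3.86, -3.77). Equal radii place V and H the same way about E: V = E + 5.4·n = (26.5, -19.4), H = E − 5.4·n = (18.8, -27.0). Then cos ∠VFH = FV·FH / (|FV||FH|), giving 18.4°.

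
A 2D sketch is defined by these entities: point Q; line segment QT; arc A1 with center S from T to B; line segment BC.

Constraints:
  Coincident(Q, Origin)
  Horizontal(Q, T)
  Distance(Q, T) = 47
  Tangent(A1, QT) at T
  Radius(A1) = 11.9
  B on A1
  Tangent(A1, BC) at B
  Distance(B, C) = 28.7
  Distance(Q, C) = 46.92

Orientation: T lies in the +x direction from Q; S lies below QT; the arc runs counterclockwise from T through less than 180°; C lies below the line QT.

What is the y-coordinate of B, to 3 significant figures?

-9.14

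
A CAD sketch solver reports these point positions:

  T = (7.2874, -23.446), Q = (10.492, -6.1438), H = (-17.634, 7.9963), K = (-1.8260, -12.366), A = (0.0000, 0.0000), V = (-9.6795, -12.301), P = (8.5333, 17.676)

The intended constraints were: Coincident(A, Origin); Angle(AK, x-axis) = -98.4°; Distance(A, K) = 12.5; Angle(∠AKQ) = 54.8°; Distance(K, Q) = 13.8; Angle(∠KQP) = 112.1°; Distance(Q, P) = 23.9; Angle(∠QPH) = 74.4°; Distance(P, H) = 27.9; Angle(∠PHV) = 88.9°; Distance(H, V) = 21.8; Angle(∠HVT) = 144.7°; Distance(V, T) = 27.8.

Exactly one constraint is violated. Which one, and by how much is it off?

Distance(V, T) = 27.8 — off by 7.50.

A = (0.00, 0.00) ✓; AK at -98.40° ✓; |AK| = 12.50 ✓; ∠AKQ = 54.80° ✓; |KQ| = 13.80 ✓; ∠KQP = 112.1° ✓; |QP| = 23.90 ✓; ∠QPH = 74.40° ✓; |PH| = 27.90 ✓; ∠PHV = 88.90° ✓; |HV| = 21.80 ✓; ∠HVT = 144.7° ✓; |VT| = 20.30 ✗.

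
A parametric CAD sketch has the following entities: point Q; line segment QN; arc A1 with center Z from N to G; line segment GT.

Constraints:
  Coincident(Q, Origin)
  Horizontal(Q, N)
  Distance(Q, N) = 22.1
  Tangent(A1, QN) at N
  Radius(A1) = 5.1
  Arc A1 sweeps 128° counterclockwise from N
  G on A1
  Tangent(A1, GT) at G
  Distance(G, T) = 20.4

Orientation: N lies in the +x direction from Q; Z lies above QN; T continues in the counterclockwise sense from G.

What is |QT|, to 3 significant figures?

27.8

Q is at the origin; QN is horizontal with |QN| = 22.1 and N on the +x side, so N = (22.1, 0.00). Tangency of A1 to QN means the radius ZN is perpendicular to QN, so Z = N + (0, 5.1) = (22.1, 5.10). On A1, N sits at bearing -90° from Z; a 128° counterclockwise sweep puts G at bearing 38°, so G = Z + 5.1·(cos 38°, sin 38°) = (26.1, 8.24). Since A1 is tangent to GT there, ZG ⟂ GT, so GT runs along (−sin 38°, cos 38°); with |GT| = 20.4, T = (13.6, 24.3). Then |QT| = |T − Q| = 27.8.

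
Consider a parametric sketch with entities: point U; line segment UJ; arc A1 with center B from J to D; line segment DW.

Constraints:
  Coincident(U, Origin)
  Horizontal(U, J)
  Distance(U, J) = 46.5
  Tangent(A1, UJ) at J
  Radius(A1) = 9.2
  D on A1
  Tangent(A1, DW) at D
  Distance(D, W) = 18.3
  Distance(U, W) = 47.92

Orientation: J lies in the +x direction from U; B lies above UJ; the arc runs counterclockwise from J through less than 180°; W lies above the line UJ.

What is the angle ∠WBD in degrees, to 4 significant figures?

63.31°

Checks: |UJ| = 46.50 ✓; |BD| = 9.200 ✓; ∠(BD, DW) = 90.00° ✓; |DW| = 18.30 ✓; |UW| = 47.92 ✓.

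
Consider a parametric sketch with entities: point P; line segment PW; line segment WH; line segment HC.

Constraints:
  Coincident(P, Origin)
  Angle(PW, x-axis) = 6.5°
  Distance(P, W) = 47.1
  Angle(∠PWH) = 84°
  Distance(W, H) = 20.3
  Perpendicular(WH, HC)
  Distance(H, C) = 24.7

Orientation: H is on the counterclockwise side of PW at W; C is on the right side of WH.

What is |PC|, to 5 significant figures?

73.176

∠PWH = 84.0°, so WH runs at 6.5° + (180° − 84.0°) = 102.50° from the x-axis; with |WH| = 20.3, H = W + 20.3·(cos 102.50°, sin 102.50°) = (42.404, 25.151). The perpendicularity gives HC at right angles to WH; with |HC| = 24.7 on the right of WH, C = H + 24.7·(0.97630, 0.21644) = (66.518, 30.497). Then |PC| = |C − P| = 73.176.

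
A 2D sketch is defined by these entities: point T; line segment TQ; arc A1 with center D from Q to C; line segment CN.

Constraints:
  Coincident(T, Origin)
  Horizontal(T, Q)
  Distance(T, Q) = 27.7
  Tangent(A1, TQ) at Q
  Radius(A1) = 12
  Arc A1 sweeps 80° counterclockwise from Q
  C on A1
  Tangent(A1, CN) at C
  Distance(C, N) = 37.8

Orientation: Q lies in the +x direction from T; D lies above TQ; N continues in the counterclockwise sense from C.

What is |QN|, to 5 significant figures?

50.599

On A1, Q sits at bearing -90° from D; an 80° counterclockwise sweep puts C at bearing -10°, so C = D + 12.0·(cos -10°, sin -10°) = (39.518, 9.9162). A1 meets CN tangentially, so DC is at right angles to CN, so CN runs along (−sin -10°, cos -10°); with |CN| = 37.8, N = (46.082, 47.142). Then |QN| = |N − Q| = 50.599.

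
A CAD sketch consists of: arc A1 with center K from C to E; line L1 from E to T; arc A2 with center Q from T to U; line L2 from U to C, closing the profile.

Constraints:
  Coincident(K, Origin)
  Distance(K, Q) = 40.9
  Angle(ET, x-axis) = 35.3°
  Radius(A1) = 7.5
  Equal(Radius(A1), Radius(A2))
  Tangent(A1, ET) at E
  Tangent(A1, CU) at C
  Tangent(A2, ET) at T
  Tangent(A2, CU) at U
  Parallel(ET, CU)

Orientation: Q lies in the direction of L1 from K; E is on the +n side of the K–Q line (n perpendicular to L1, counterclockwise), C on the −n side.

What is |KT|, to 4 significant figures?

41.58

The slot axis is L1's direction at 35.3°, so u = (cos 35.3°, sin 35.3°) = (0.8161, 0.5779) and n = (−sin 35.3°, cos 35.3°) = (-0.5779, 0.8161). K is at the origin and Q lies 40.9 along u from K, so Q = 40.9·u = (33.38, 23.63). Tangency of A1 to both parallel lines with radius 7.5 puts E and C at K ± 7.5·n: E = (-4.334, 6.121), C = (4.334, -6.121). Equal radii place T and U the same way about Q: T = Q + 7.5·n = (29.05, 29.76), U = Q − 7.5·n = (37.71, 17.51). Then |KT| = |T − K| = 41.58.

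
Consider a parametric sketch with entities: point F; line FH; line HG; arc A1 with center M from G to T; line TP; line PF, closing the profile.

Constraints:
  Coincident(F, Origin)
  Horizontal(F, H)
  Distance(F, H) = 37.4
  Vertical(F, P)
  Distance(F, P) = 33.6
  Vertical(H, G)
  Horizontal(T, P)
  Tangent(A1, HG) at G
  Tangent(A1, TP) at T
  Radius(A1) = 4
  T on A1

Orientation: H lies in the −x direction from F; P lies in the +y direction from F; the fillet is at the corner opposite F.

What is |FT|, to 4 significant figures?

47.38

The virtual corner opposite F is at (-37.40, 33.60). A1 meets HG tangentially, so MG is at right angles to HG and A1 meets TP tangentially, so MT is at right angles to TP, with radius 4.0, so the center M sits 4.0 in from both sides at M = (-33.40, 29.60). That places the tangent points at G = (-37.40, 29.60) on HG and T = (-33.40, 33.60) on TP. Then |FT| = |T − F| = 47.38.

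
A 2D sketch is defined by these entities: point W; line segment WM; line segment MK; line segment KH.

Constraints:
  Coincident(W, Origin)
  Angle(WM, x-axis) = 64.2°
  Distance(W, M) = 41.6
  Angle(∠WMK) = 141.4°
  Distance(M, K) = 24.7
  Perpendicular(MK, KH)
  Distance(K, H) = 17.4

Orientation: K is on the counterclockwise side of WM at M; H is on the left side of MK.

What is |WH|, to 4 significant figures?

57.85

W is at the origin; WM runs at 64.2° with length 41.6, so M = 41.6·(cos 64.2°, sin 64.2°) = (18.11, 37.45). ∠WMK = 141.4°, so MK runs at 64.2° + (180° − 141.4°) = 102.8° from the x-axis; with |MK| = 24.7, K = M + 24.7·(cos 102.8°, sin 102.8°) = (12.63, 61.54). The perpendicularity gives KH at right angles to MK; with |KH| = 17.4 on the left of MK, H = K + 17.4·(-0.9751, -0.2215) = (-4.334, 57.68). Then |WH| = |H − W| = 57.85.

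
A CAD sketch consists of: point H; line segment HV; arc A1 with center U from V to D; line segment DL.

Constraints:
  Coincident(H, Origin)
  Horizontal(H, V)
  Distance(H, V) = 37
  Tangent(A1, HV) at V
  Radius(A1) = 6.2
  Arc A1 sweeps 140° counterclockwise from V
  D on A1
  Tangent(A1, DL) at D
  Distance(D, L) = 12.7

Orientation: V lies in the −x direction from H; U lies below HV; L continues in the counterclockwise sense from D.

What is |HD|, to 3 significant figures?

42.4

H is at the origin; H and V share the same y with |HV| = 37.0 and V on the −x side, so V = (-37.0, 0.00). Tangency of A1 to HV means the radius UV is perpendicular to HV, so U = V + (0, -6.2) = (-37.0, -6.20). On A1, V sits at bearing 90° from U; a 140° counterclockwise sweep puts D at bearing 230°, so D = U + 6.2·(cos 230°, sin 230°) = (-41.0, -10.9). Then |HD| = |D − H| = 42.4.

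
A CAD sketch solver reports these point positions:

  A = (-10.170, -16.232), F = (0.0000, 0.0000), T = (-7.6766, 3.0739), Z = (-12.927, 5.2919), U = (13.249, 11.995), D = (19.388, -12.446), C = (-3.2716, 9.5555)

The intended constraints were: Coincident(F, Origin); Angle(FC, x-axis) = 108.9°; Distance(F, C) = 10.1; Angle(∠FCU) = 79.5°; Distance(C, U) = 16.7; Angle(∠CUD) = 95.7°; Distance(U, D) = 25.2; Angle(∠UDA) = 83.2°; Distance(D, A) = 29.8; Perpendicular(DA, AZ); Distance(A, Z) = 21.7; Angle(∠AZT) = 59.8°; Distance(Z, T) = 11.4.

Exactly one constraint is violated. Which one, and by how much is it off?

Distance(Z, T) = 11.4 — off by 5.70.

F = (0.00, 0.00) ✓; FC at 108.9° ✓; |FC| = 10.10 ✓; ∠FCU = 79.50° ✓; |CU| = 16.70 ✓; ∠CUD = 95.70° ✓; |UD| = 25.20 ✓; ∠UDA = 83.20° ✓; |DA| = 29.80 ✓; ∠(DA, AZ) = 90.00° ✓; |AZ| = 21.70 ✓; ∠AZT = 59.80° ✓; |ZT| = 5.700 ✗.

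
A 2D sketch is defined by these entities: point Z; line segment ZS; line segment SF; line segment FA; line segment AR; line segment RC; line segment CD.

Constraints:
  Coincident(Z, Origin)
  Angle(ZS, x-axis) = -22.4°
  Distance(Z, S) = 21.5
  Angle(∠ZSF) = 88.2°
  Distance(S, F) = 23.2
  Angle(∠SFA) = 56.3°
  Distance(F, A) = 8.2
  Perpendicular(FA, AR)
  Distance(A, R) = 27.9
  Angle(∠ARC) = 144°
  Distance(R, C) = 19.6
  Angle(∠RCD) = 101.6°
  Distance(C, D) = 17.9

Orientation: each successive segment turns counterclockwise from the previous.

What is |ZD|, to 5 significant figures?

58.075

Z is at the origin; ZS runs at -22.4° with length 21.5, so S = (19.878, -8.1930). ∠ZSF = 88.2° gives SF at 69.400° from the x-axis; with |SF| = 23.2, F = (28.040, 13.524). ∠SFA = 56.3° gives FA at -166.90° from the x-axis; with |FA| = 8.2, A = (20.054, 11.665). FA ⟂ AR, so AR runs at -76.900°; with |AR| = 27.9, R = (26.377, -15.509). ∠ARC = 144.0° gives RC at -40.900° from the x-axis; with |RC| = 19.6, C = (41.192, -28.342). ∠RCD = 101.6° gives CD at 37.500° from the x-axis; with |CD| = 17.9, D = (55.393, -17.445). Then |ZD| = |D − Z| = 58.075.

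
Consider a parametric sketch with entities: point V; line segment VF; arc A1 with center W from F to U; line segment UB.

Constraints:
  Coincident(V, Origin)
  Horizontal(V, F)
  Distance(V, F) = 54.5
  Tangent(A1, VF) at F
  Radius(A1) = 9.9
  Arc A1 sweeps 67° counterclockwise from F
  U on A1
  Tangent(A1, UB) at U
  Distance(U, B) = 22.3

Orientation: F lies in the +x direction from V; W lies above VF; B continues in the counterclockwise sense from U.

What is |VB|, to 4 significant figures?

77.05

V is at the origin; VF is horizontal with |VF| = 54.5 and F on the +x side, so F = (54.50, 0.000). The tangent condition forces WF to be normal to VF, so W = F + (0, 9.9) = (54.50, 9.900). On A1, F sits at bearing -90° from W; a 67° counterclockwise sweep puts U at bearing -23°, so U = W + 9.9·(cos -23°, sin -23°) = (63.61, 6.032). The tangent condition forces WU to be normal to UB, so UB runs along (−sin -23°, cos -23°); with |UB| = 22.3, B = (72.33, 26.56). Then |VB| = |B − V| = 77.05.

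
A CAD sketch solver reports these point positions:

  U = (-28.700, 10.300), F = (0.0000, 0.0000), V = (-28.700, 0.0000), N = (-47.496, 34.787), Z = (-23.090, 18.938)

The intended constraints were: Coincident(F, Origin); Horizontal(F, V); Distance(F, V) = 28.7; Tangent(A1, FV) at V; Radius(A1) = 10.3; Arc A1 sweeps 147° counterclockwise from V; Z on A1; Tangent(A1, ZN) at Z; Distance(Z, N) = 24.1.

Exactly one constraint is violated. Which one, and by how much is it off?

Distance(Z, N) = 24.1 — off by 5.00.

F = (0.00, 0.00) ✓; F.y = 0.00, V.y = 0.00 ✓; |FV| = 28.70 ✓; ∠(UV, VF) = 90.00° ✓; |UV| = 10.30 ✓; bearing(U→Z) − bearing(U→V) = 147.0° ✓; |UZ| = 10.30 ✓; ∠(UZ, ZN) = 90.00° ✓; |ZN| = 29.10 ✗.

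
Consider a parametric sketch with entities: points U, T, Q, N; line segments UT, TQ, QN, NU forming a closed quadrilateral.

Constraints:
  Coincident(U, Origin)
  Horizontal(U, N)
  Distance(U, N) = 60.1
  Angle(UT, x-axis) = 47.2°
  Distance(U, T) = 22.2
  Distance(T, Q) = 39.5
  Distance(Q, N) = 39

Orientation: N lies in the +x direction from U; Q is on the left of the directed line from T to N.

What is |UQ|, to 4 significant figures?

61.20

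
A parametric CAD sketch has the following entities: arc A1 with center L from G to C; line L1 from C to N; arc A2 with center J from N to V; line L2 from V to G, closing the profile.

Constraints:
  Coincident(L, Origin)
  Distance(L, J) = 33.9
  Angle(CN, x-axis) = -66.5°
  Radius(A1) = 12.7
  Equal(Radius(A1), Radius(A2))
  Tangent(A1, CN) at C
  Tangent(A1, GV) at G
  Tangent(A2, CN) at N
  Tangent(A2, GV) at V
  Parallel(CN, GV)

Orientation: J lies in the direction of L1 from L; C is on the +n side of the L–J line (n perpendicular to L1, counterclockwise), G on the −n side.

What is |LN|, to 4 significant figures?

36.20

The slot axis is L1's direction at -66.5°, so u = (cos -66.5°, sin -66.5°) = (0.3987, -0.9171) and n = (−sin -66.5°, cos -66.5°) = (0.9171, 0.3987). L is at the origin and J lies 33.9 along u from L, so J = 33.9·u = (13.52, -31.09). Tangency of A1 to both parallel lines with radius 12.7 puts C and G at L ± 12.7·n: C = (11.65, 5.064), G = (-11.65, -5.064). Equal radii place N and V the same way about J: N = J + 12.7·n = (25.16, -26.02), V = J − 12.7·n = (1.871, -36.15). Then |LN| = |N − L| = 36.20.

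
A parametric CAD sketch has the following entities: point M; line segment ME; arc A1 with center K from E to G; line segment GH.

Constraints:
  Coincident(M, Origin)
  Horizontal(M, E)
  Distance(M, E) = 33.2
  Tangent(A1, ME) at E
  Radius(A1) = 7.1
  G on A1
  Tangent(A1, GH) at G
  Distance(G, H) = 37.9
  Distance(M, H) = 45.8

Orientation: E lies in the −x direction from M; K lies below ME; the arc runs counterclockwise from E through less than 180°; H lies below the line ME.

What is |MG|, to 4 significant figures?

40.60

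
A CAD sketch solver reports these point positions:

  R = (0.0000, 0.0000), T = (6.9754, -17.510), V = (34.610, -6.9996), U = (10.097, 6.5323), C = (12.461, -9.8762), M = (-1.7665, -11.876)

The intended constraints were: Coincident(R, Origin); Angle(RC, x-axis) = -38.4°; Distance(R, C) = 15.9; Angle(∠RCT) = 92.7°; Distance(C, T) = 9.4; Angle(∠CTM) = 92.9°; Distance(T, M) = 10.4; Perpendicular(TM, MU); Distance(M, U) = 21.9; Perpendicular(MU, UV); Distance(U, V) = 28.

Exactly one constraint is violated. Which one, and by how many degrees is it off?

Perpendicular(MU, UV) — off by 3.90°.

R = (0.00, 0.00) ✓; RC at -38.40° ✓; |RC| = 15.90 ✓; ∠RCT = 92.70° ✓; |CT| = 9.400 ✓; ∠CTM = 92.90° ✓; |TM| = 10.40 ✓; ∠(TM, MU) = 90.00° ✓; |MU| = 21.90 ✓; ∠(MU, UV) = 86.10° ✗; |UV| = 28.00 ✓.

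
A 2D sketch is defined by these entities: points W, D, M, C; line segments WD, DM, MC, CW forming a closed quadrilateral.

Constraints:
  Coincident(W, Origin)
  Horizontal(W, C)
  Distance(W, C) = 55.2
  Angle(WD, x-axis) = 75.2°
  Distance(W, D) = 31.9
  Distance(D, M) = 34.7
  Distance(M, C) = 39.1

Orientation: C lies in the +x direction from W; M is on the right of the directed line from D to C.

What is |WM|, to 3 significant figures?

16.5

W is at the origin; WC is horizontal with |WC| = 55.2 and C in +x, so C = (55.2, 0). WD runs at 75.2° with |WD| = 31.9, so D = (8.15, 30.8). M is determined by |DM| = 34.7 and |MC| = 39.1 together: it lies at the intersection of circle(D, 34.7) and circle(C, 39.1). With |DC| = 56.3, the foot of the radical line on DC is 25.2 from D and the perpendicular offset is √(34.7² − 25.2²) = 23.8. Taking the right-of-DC solution: M = (16.2, -2.91).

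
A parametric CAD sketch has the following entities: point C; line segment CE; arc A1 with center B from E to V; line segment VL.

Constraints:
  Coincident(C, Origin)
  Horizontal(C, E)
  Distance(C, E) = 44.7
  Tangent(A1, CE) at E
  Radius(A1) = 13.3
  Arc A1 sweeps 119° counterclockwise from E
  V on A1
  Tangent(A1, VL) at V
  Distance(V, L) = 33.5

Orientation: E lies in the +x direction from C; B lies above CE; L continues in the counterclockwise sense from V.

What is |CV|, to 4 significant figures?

59.69

C is at the origin; C and E share the same y with |CE| = 44.7 and E on the +x side, so E = (44.70, 0.000). Since A1 is tangent to CE there, BE ⟂ CE, so B = E + (0, 13.3) = (44.70, 13.30). On A1, E sits at bearing -90° from B; a 119° counterclockwise sweep puts V at bearing 29°, so V = B + 13.3·(cos 29°, sin 29°) = (56.33, 19.75). Then |CV| = |V − C| = 59.69.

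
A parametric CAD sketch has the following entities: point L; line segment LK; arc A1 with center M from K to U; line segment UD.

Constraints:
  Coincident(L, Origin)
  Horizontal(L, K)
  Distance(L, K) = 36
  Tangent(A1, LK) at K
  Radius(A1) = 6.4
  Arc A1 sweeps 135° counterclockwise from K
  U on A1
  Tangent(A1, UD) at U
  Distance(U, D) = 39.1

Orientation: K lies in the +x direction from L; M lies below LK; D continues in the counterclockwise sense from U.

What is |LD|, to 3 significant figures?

70.6

L is at the origin; LK is horizontal with |LK| = 36.0 and K on the +x side, so K = (36.0, 0.00). The tangent condition forces MK to be normal to LK, so M = K + (0, -6.4) = (36.0, -6.40). On A1, K sits at bearing 90° from M; a 135° counterclockwise sweep puts U at bearing 225°, so U = M + 6.4·(cos 225°, sin 225°) = (31.5, -10.9). Since A1 is tangent to UD there, MU ⟂ UD, so UD runs along (−sin 225°, cos 225°); with |UD| = 39.1, D = (59.1, -38.6). Then |LD| = |D − L| = 70.6.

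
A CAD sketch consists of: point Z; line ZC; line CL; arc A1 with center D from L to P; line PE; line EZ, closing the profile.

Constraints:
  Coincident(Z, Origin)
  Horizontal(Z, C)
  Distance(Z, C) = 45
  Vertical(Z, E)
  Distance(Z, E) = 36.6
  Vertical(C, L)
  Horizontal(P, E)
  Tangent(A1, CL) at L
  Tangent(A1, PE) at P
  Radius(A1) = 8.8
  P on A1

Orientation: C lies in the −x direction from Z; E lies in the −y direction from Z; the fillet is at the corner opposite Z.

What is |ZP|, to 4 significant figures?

51.48

The virtual corner opposite Z is at (-45.00, -36.60). Tangency of A1 to CL means the radius DL is perpendicular to CL and A1 meets PE tangentially, so DP is at right angles to PE, with radius 8.8, so the center D sits 8.8 in from both sides at D = (-36.20, -27.80). That places the tangent points at L = (-45.00, -27.80) on CL and P = (-36.20, -36.60) on PE. Then |ZP| = |P − Z| = 51.48.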